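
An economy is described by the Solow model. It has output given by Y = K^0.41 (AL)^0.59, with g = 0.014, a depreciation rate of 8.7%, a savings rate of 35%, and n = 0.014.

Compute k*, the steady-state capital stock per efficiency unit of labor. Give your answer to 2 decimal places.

k* = 6.60

At the steady state, Δk = 0, so s·k^α = (n + g + δ)·k.
Rearranging, k^(1−α) = s / (n + g + δ).
k^0.59 = 0.35 / (0.014 + 0.014 + 0.087) = 0.35 / 0.115 = 3.0435
k* = 3.0435^(1/0.59) ≈ 6.5959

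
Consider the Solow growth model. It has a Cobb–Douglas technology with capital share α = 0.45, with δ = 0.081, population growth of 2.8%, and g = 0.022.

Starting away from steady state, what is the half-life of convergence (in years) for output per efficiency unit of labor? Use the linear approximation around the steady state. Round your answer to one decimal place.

t_½ ≈ 9.6 years

Near the steady state the convergence rate is λ = (1 − α)(n + g + δ).
λ = (1 − 0.45) × 0.131 = 0.55 × 0.131 = 0.07205
Half-life = ln 2 / λ = 0.6931 / 0.07205 ≈ 9.62 years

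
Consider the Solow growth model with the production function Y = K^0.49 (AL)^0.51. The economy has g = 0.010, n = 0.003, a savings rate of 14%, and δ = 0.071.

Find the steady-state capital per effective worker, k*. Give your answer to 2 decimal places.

At the steady state, Δk = 0, so s·k^α = (n + g + δ)·k.
Rearranging, k^(1−α) = s / (n + g + δ).
k^0.51 = 0.14 / (0.003 + 0.010 + 0.071) = 0.14 / 0.084 = 1.6667
k* = 1.6667^(1/0.51) ≈ 2.7228

k* ≈ 2.72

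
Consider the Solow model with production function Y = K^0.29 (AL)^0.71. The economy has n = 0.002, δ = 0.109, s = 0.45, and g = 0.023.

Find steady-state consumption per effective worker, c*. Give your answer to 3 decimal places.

Steady state requires s·f(k) = (n + g + δ)·k, i.e. s·k^α = (n + g + δ)·k.
Rearranging, k^(1−α) = s / (n + g + δ).
k^0.71 = 0.45 / (0.002 + 0.023 + 0.109) = 0.45 / 0.134 = 3.3582
k* = 3.3582^(1/0.71) ≈ 5.5080
y* = (k*)^α = 5.5080^0.29 ≈ 1.6402
c* = (1 − s)·y* = (1 − 0.45) × 1.6402 ≈ 0.9021

c* = 0.902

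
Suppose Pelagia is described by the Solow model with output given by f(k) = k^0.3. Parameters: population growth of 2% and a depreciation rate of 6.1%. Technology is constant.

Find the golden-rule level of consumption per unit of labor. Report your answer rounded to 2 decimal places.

c_gold ≈ 1.23

At the golden rule, f'(k) = n + δ, so α·k^(α−1) = n + δ and k_gold = (α/(n + δ))^(1/(1−α)).
k_gold = (0.3/0.081)^(1/0.7) = 3.7037^1.4286 ≈ 6.4916
c_gold = f(k_gold) − (n + δ)·k_gold = 1.7527 − 0.081×6.4916 ≈ 1.2269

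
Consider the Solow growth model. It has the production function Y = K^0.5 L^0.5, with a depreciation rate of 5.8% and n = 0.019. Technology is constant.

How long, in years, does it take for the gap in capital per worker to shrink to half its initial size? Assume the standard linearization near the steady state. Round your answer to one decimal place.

Near the steady state the convergence rate is λ = (1 − α)(n + δ).
λ = (1 − 0.5) × 0.077 = 0.5 × 0.077 = 0.0385
Half-life = ln 2 / λ = 0.6931 / 0.0385 ≈ 18.00 years

half-life ≈ 18.0 years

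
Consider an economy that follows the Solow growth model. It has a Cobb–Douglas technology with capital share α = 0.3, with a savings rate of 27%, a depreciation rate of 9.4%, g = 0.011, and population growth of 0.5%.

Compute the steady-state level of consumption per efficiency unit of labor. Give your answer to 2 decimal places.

c* = 1.07

In steady state, investment equals break-even investment: s·k^α = (n + g + δ)·k.
Rearranging, k^(1−α) = s / (n + g + δ).
k^0.7 = 0.27 / (0.005 + 0.011 + 0.094) = 0.27 / 0.110 = 2.4545
k* = 2.4545^(1/0.7) ≈ 3.6065
y* = (k*)^α = 3.6065^0.3 ≈ 1.4694
c* = (1 − s)·y* = (1 − 0.27) × 1.4694 ≈ 1.0727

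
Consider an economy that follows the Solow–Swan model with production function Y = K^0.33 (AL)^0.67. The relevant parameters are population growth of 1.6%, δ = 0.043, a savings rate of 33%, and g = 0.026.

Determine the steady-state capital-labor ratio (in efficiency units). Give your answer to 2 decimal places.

At the steady state, Δk = 0, so s·k^α = (n + g + δ)·k.
Rearranging, k^(1−α) = s / (n + g + δ).
k^0.67 = 0.33 / (0.016 + 0.026 + 0.043) = 0.33 / 0.085 = 3.8824
k* = 3.8824^(1/0.67) ≈ 7.5728

k* ≈ 7.57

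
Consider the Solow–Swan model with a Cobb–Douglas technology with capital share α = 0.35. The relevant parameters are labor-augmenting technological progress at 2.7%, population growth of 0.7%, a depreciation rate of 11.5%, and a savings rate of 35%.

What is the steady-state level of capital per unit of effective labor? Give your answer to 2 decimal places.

Steady state requires s·f(k) = (n + g + δ)·k, i.e. s·k^α = (n + g + δ)·k.
Dividing both sides by k: k^(1−α) = s / (n + g + δ).
k^0.65 = 0.35 / (0.007 + 0.027 + 0.115) = 0.35 / 0.149 = 2.3490
k* = 2.3490^(1/0.65) ≈ 3.7204

k* = 3.72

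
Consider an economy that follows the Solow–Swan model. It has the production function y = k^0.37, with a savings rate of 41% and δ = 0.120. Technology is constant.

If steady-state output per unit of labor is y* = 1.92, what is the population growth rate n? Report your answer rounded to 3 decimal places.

n ≈ 0.015

In steady state, investment equals break-even investment: s·k^α = (n + δ)·k.
Since y* = [s/(n + δ)]^(α/(1−α)), we have s/(n + δ) = (y*)^((1−α)/α) = 1.92^1.7027 = 3.0365.
Therefore n + δ = s / 3.0365 = 0.41 / 3.0365 = 0.1350, so n = 0.1350 − 0.120 = 0.0150.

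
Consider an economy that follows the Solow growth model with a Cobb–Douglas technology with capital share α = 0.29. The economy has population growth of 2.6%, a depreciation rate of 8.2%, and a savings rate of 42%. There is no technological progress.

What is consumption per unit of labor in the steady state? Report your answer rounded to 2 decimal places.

At the steady state, Δk = 0, so s·k^α = (n + δ)·k.
Dividing both sides by k: k^(1−α) = s / (n + δ).
k^0.71 = 0.42 / (0.026 + 0.082) = 0.42 / 0.108 = 3.8889
k* = 3.8889^(1/0.71) ≈ 6.7724
y* = (k*)^α = 6.7724^0.29 ≈ 1.7415
c* = (1 − s)·y* = (1 − 0.42) × 1.7415 ≈ 1.0101

c* = 1.01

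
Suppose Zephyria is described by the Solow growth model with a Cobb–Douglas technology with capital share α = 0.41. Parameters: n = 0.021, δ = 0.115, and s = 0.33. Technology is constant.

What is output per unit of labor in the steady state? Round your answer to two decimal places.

At the steady state, Δk = 0, so s·k^α = (n + δ)·k.
Rearranging, k^(1−α) = s / (n + δ).
k^0.59 = 0.33 / (0.021 + 0.115) = 0.33 / 0.136 = 2.4265
k* = 2.4265^(1/0.59) ≈ 4.4927
y* = (k*)^α = 4.4927^0.41 ≈ 1.8515

y* ≈ 1.85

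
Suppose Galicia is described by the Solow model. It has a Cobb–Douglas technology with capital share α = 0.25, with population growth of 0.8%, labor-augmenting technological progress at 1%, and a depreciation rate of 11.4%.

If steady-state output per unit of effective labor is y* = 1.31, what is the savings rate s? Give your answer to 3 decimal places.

s ≈ 0.297

Steady state requires s·f(k) = (n + g + δ)·k, i.e. s·k^α = (n + g + δ)·k.
Since y* = [s/(n + g + δ)]^(α/(1−α)), we have s/(n + g + δ) = (y*)^((1−α)/α) = 1.31^3 = 2.2481.
Therefore s = 2.2481 × (n + g + δ) = 2.2481 × 0.132 = 0.2967.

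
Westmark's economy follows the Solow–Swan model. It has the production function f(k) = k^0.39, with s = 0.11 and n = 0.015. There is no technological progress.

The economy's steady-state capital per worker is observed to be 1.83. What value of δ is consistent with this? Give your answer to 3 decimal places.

At the steady state, Δk = 0, so s·k^α = (n + δ)·k.
So s / (n + δ) = (k*)^(1−α) = 1.83^0.61 = 1.4458.
Therefore n + δ = s / 1.4458 = 0.11 / 1.4458 = 0.0761, so δ = 0.0761 − 0.015 = 0.0611.

δ ≈ 0.061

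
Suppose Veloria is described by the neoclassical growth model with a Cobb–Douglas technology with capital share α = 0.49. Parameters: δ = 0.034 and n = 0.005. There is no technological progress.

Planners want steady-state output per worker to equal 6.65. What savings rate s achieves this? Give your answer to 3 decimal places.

At the steady state, Δk = 0, so s·k^α = (n + δ)·k.
Since y* = [s/(n + δ)]^(α/(1−α)), we have s/(n + δ) = (y*)^((1−α)/α) = 6.65^1.0408 = 7.1844.
Therefore s = 7.1844 × (n + δ) = 7.1844 × 0.039 = 0.2802.

s ≈ 0.280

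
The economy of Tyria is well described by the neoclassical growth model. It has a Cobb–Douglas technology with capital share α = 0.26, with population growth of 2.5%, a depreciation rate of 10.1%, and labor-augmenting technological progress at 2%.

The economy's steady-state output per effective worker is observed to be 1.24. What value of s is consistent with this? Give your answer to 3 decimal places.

In steady state, investment equals break-even investment: s·k^α = (n + g + δ)·k.
Since y* = [s/(n + g + δ)]^(α/(1−α)), we have s/(n + g + δ) = (y*)^((1−α)/α) = 1.24^2.8462 = 1.8446.
Therefore s = 1.8446 × (n + g + δ) = 1.8446 × 0.146 = 0.2693.

s ≈ 0.269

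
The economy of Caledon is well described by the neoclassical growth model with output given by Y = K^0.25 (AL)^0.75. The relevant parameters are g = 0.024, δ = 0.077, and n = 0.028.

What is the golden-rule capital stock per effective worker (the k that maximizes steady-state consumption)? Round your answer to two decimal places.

k_gold ≈ 2.42

The golden rule sets f'(k) = n + g + δ, i.e. α·k^(α−1) = n + g + δ.
So k^(1−α) = α / (n + g + δ) = 0.25 / 0.129 = 1.9380.
k_gold = 1.9380^(1/0.75) ≈ 2.4162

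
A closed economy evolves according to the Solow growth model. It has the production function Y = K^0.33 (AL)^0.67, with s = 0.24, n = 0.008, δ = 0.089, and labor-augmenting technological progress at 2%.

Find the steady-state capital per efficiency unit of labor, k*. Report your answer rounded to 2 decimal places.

k* = 2.92

At the steady state, Δk = 0, so s·k^α = (n + g + δ)·k.
Rearranging, k^(1−α) = s / (n + g + δ).
k^0.67 = 0.24 / (0.008 + 0.020 + 0.089) = 0.24 / 0.117 = 2.0513
k* = 2.0513^(1/0.67) ≈ 2.9222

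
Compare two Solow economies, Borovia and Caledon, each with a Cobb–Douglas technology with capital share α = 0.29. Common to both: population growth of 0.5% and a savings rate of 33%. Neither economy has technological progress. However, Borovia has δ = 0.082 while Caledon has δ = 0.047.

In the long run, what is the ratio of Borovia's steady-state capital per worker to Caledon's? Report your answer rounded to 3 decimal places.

k*_B / k*_C ≈ 0.484

Steady-state k* = [s/(n + δ)]^(1/(1−α)), so the ratio is [ (s_B/(n + δ)_B) / (s_C/(n + δ)_C) ]^1.4085.
s_B/(n + δ)_B = 0.33/0.087 = 3.7931; s_C/(n + δ)_C = 0.33/0.052 = 6.3462.
Ratio = (3.7931/6.3462)^1.4085 = 0.5977^1.4085 ≈ 0.4844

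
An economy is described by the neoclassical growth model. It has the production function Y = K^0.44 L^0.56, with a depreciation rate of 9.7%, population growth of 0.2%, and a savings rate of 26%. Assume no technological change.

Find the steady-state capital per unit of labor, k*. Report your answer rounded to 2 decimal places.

At the steady state, Δk = 0, so s·k^α = (n + δ)·k.
Rearranging, k^(1−α) = s / (n + δ).
k^0.56 = 0.26 / (0.002 + 0.097) = 0.26 / 0.099 = 2.6263
k* = 2.6263^(1/0.56) ≈ 5.6083

k* ≈ 5.61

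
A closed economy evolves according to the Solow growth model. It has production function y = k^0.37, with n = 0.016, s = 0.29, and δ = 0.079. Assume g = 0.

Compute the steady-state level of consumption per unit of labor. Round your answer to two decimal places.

c* ≈ 1.37

Steady state requires s·f(k) = (n + δ)·k, i.e. s·k^α = (n + δ)·k.
Dividing both sides by k: k^(1−α) = s / (n + δ).
k^0.63 = 0.29 / (0.016 + 0.079) = 0.29 / 0.095 = 3.0526
k* = 3.0526^(1/0.63) ≈ 5.8792
y* = (k*)^α = 5.8792^0.37 ≈ 1.9260
c* = (1 − s)·y* = (1 − 0.29) × 1.9260 ≈ 1.3675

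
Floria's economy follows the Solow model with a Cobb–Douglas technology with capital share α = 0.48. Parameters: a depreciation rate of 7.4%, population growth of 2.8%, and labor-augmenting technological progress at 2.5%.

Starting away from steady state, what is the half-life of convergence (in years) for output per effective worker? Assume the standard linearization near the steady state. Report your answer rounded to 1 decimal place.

Near the steady state the convergence rate is λ = (1 − α)(n + g + δ).
λ = (1 − 0.48) × 0.127 = 0.52 × 0.127 = 0.06604
Half-life = ln 2 / λ = 0.6931 / 0.06604 ≈ 10.50 years

t_½ ≈ 10.5 years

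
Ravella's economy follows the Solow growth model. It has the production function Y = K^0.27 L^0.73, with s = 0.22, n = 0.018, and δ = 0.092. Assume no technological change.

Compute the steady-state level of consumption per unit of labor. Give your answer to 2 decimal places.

c* = 1.01

At the steady state, Δk = 0, so s·k^α = (n + δ)·k.
Dividing both sides by k: k^(1−α) = s / (n + δ).
k^0.73 = 0.22 / (0.018 + 0.092) = 0.22 / 0.110 = 2.0000
k* = 2.0000^(1/0.73) ≈ 2.5845
y* = (k*)^α = 2.5845^0.27 ≈ 1.2922
c* = (1 − s)·y* = (1 − 0.22) × 1.2922 ≈ 1.0079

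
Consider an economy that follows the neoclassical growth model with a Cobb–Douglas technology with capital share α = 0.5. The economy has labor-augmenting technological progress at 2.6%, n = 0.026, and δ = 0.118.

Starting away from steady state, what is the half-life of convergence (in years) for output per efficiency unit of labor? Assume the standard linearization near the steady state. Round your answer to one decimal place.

t_½ ≈ 8.2 years

Near the steady state the convergence rate is λ = (1 − α)(n + g + δ).
λ = (1 − 0.5) × 0.170 = 0.5 × 0.170 = 0.0850
Half-life = ln 2 / λ = 0.6931 / 0.0850 ≈ 8.15 years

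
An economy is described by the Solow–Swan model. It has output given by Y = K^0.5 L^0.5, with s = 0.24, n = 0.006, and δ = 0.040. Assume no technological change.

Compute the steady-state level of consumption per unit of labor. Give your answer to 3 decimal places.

Steady state requires s·f(k) = (n + δ)·k, i.e. s·k^α = (n + δ)·k.
Rearranging, k^(1−α) = s / (n + δ).
k^0.5 = 0.24 / (0.006 + 0.040) = 0.24 / 0.046 = 5.2174
k* = 5.2174^(1/0.5) ≈ 27.2213
y* = (k*)^α = 27.2213^0.5 ≈ 5.2174
c* = (1 − s)·y* = (1 − 0.24) × 5.2174 ≈ 3.9652

c* ≈ 3.965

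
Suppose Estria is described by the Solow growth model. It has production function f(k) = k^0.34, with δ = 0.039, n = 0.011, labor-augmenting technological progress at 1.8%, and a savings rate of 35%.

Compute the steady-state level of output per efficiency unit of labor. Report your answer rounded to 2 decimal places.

y* = 2.33

Steady state requires s·f(k) = (n + g + δ)·k, i.e. s·k^α = (n + g + δ)·k.
Rearranging, k^(1−α) = s / (n + g + δ).
k^0.66 = 0.35 / (0.011 + 0.018 + 0.039) = 0.35 / 0.068 = 5.1471
k* = 5.1471^(1/0.66) ≈ 11.9709
y* = (k*)^α = 11.9709^0.34 ≈ 2.3258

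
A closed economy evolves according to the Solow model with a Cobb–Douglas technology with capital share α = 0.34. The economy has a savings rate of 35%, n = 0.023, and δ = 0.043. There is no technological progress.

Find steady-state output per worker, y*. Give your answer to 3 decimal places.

Steady state requires s·f(k) = (n + δ)·k, i.e. s·k^α = (n + δ)·k.
Rearranging, k^(1−α) = s / (n + δ).
k^0.66 = 0.35 / (0.023 + 0.043) = 0.35 / 0.066 = 5.3030
k* = 5.3030^(1/0.66) ≈ 12.5245
y* = (k*)^α = 12.5245^0.34 ≈ 2.3618

y* ≈ 2.362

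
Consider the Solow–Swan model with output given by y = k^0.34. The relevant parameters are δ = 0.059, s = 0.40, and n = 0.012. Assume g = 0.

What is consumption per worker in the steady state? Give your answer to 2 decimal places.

c* ≈ 1.46

At the steady state, Δk = 0, so s·k^α = (n + δ)·k.
Rearranging, k^(1−α) = s / (n + δ).
k^0.66 = 0.40 / (0.012 + 0.059) = 0.40 / 0.071 = 5.6338
k* = 5.6338^(1/0.66) ≈ 13.7271
y* = (k*)^α = 13.7271^0.34 ≈ 2.4366
c* = (1 − s)·y* = (1 − 0.40) × 2.4366 ≈ 1.4620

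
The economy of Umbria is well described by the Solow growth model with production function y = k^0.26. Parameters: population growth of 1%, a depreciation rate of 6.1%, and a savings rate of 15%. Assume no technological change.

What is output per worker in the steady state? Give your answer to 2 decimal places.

Steady state requires s·f(k) = (n + δ)·k, i.e. s·k^α = (n + δ)·k.
Dividing both sides by k: k^(1−α) = s / (n + δ).
k^0.74 = 0.15 / (0.010 + 0.061) = 0.15 / 0.071 = 2.1127
k* = 2.1127^(1/0.74) ≈ 2.7477
y* = (k*)^α = 2.7477^0.26 ≈ 1.3006

y* = 1.30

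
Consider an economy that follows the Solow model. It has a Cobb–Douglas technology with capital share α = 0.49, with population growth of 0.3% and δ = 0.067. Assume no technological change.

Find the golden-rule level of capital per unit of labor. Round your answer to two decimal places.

k_gold ≈ 45.40

The golden rule sets f'(k) = n + δ, i.e. α·k^(α−1) = n + δ.
So k^(1−α) = α / (n + δ) = 0.49 / 0.070 = 7.0000.
k_gold = 7.0000^(1/0.51) ≈ 45.3999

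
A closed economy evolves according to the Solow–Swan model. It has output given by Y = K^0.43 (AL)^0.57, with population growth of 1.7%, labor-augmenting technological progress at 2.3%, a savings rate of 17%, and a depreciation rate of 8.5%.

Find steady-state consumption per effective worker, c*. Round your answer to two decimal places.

c* ≈ 1.05

Steady state requires s·f(k) = (n + g + δ)·k, i.e. s·k^α = (n + g + δ)·k.
Dividing both sides by k: k^(1−α) = s / (n + g + δ).
k^0.57 = 0.17 / (0.017 + 0.023 + 0.085) = 0.17 / 0.125 = 1.3600
k* = 1.3600^(1/0.57) ≈ 1.7151
y* = (k*)^α = 1.7151^0.43 ≈ 1.2611
c* = (1 − s)·y* = (1 − 0.17) × 1.2611 ≈ 1.0467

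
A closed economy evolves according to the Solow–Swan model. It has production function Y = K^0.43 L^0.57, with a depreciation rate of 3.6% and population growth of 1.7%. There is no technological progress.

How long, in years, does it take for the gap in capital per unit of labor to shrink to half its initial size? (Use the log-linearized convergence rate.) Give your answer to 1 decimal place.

about 22.9 years

Near the steady state the convergence rate is λ = (1 − α)(n + δ).
λ = (1 − 0.43) × 0.053 = 0.57 × 0.053 = 0.03021
Half-life = ln 2 / λ = 0.6931 / 0.03021 ≈ 22.94 years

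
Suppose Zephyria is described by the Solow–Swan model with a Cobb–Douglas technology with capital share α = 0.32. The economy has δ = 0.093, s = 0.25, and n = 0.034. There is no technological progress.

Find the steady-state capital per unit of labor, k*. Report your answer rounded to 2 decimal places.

k* ≈ 2.71

In steady state, investment equals break-even investment: s·k^α = (n + δ)·k.
Rearranging, k^(1−α) = s / (n + δ).
k^0.68 = 0.25 / (0.034 + 0.093) = 0.25 / 0.127 = 1.9685
k* = 1.9685^(1/0.68) ≈ 2.7074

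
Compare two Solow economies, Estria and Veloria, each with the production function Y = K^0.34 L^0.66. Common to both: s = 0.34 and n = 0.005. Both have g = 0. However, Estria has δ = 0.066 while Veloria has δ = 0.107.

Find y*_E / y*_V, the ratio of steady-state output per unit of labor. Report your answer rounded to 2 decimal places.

Steady-state y* = [s/(n + δ)]^(α/(1−α)), so the ratio is [ (s_E/(n + δ)_E) / (s_V/(n + δ)_V) ]^0.5152.
s_E/(n + δ)_E = 0.34/0.071 = 4.7887; s_V/(n + δ)_V = 0.34/0.112 = 3.0357.
Ratio = (4.7887/3.0357)^0.5152 = 1.5775^0.5152 ≈ 1.2647

ratio ≈ 1.26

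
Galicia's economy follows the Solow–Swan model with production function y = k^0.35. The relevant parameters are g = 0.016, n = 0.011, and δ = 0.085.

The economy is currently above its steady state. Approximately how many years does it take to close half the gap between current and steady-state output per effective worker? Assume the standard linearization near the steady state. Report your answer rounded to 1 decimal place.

Near the steady state the convergence rate is λ = (1 − α)(n + g + δ).
λ = (1 − 0.35) × 0.112 = 0.65 × 0.112 = 0.0728
Half-life = ln 2 / λ = 0.6931 / 0.0728 ≈ 9.52 years

half-life ≈ 9.5 years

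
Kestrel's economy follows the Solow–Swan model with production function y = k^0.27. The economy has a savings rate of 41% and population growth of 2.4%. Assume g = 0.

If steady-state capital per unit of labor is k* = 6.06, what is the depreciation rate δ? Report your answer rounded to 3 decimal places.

In steady state, investment equals break-even investment: s·k^α = (n + δ)·k.
So s / (n + δ) = (k*)^(1−α) = 6.06^0.73 = 3.7257.
Therefore n + δ = s / 3.7257 = 0.41 / 3.7257 = 0.1100, so δ = 0.1100 − 0.024 = 0.0860.

δ ≈ 0.086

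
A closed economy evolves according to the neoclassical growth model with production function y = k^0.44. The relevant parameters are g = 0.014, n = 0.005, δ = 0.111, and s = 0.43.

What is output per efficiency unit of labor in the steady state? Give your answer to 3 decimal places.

Steady state requires s·f(k) = (n + g + δ)·k, i.e. s·k^α = (n + g + δ)·k.
Rearranging, k^(1−α) = s / (n + g + δ).
k^0.56 = 0.43 / (0.005 + 0.014 + 0.111) = 0.43 / 0.130 = 3.3077
k* = 3.3077^(1/0.56) ≈ 8.4669
y* = (k*)^α = 8.4669^0.44 ≈ 2.5598

y* ≈ 2.560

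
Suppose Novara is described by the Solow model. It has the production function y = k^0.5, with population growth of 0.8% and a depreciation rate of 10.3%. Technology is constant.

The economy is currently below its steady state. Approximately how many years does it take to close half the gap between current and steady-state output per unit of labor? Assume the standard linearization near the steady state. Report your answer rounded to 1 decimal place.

about 12.5 years

Near the steady state the convergence rate is λ = (1 − α)(n + δ).
λ = (1 − 0.5) × 0.111 = 0.5 × 0.111 = 0.0555
Half-life = ln 2 / λ = 0.6931 / 0.0555 ≈ 12.49 years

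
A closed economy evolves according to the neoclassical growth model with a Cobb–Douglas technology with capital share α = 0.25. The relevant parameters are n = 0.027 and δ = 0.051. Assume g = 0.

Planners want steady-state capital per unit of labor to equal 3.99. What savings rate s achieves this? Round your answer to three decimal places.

s ≈ 0.220

Steady state requires s·f(k) = (n + δ)·k, i.e. s·k^α = (n + δ)·k.
So s / (n + δ) = (k*)^(1−α) = 3.99^0.75 = 2.8231.
Therefore s = 2.8231 × (n + δ) = 2.8231 × 0.078 = 0.2202.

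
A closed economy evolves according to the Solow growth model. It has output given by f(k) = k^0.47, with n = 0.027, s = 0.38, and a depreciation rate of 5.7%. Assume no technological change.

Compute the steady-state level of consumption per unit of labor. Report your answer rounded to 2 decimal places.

c* ≈ 2.36

In steady state, investment equals break-even investment: s·k^α = (n + δ)·k.
Rearranging, k^(1−α) = s / (n + δ).
k^0.53 = 0.38 / (0.027 + 0.057) = 0.38 / 0.084 = 4.5238
k* = 4.5238^(1/0.53) ≈ 17.2504
y* = (k*)^α = 17.2504^0.47 ≈ 3.8133
c* = (1 − s)·y* = (1 − 0.38) × 3.8133 ≈ 2.3642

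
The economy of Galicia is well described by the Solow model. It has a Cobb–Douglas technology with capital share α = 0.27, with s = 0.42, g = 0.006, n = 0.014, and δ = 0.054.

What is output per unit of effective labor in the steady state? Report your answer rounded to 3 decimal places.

At the steady state, Δk = 0, so s·k^α = (n + g + δ)·k.
Dividing both sides by k: k^(1−α) = s / (n + g + δ).
k^0.73 = 0.42 / (0.014 + 0.006 + 0.054) = 0.42 / 0.074 = 5.6757
k* = 5.6757^(1/0.73) ≈ 10.7871
y* = (k*)^α = 10.7871^0.27 ≈ 1.9006

y* ≈ 1.901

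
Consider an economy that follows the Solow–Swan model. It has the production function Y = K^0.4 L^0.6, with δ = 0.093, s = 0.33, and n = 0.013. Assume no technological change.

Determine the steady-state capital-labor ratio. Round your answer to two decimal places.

At the steady state, Δk = 0, so s·k^α = (n + δ)·k.
Dividing both sides by k: k^(1−α) = s / (n + δ).
k^0.6 = 0.33 / (0.013 + 0.093) = 0.33 / 0.106 = 3.1132
k* = 3.1132^(1/0.6) ≈ 6.6376

k* = 6.64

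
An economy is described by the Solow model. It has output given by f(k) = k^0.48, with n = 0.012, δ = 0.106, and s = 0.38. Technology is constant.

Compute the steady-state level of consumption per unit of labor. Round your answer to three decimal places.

c* ≈ 1.825

Steady state requires s·f(k) = (n + δ)·k, i.e. s·k^α = (n + δ)·k.
Dividing both sides by k: k^(1−α) = s / (n + δ).
k^0.52 = 0.38 / (0.012 + 0.106) = 0.38 / 0.118 = 3.2203
k* = 3.2203^(1/0.52) ≈ 9.4782
y* = (k*)^α = 9.4782^0.48 ≈ 2.9433
c* = (1 − s)·y* = (1 − 0.38) × 2.9433 ≈ 1.8248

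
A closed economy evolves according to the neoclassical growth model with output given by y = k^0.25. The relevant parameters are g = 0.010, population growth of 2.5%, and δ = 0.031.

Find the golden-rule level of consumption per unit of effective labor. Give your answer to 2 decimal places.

At the golden rule, f'(k) = n + g + δ, so α·k^(α−1) = n + g + δ and k_gold = (α/(n + g + δ))^(1/(1−α)).
k_gold = (0.25/0.066)^(1/0.75) = 3.7879^1.3333 ≈ 5.9044
c_gold = f(k_gold) − (n + g + δ)·k_gold = 1.5588 − 0.066×5.9044 ≈ 1.1691

c_gold ≈ 1.17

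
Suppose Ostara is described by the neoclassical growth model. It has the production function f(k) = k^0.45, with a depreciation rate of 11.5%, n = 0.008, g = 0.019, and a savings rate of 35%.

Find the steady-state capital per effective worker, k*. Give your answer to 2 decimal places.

Steady state requires s·f(k) = (n + g + δ)·k, i.e. s·k^α = (n + g + δ)·k.
Dividing both sides by k: k^(1−α) = s / (n + g + δ).
k^0.55 = 0.35 / (0.008 + 0.019 + 0.115) = 0.35 / 0.142 = 2.4648
k* = 2.4648^(1/0.55) ≈ 5.1562

k* ≈ 5.16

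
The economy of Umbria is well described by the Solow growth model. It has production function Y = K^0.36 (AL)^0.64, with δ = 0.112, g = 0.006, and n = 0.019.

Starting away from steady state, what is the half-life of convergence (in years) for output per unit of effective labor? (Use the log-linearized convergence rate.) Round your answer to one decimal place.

Near the steady state the convergence rate is λ = (1 − α)(n + g + δ).
λ = (1 − 0.36) × 0.137 = 0.64 × 0.137 = 0.08768
Half-life = ln 2 / λ = 0.6931 / 0.08768 ≈ 7.90 years

half-life ≈ 7.9 years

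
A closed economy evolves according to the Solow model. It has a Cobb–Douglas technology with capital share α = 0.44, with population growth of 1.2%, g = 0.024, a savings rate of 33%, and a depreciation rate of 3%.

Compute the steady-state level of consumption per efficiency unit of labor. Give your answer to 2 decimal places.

c* ≈ 2.37

At the steady state, Δk = 0, so s·k^α = (n + g + δ)·k.
Dividing both sides by k: k^(1−α) = s / (n + g + δ).
k^0.56 = 0.33 / (0.012 + 0.024 + 0.030) = 0.33 / 0.066 = 5.0000
k* = 5.0000^(1/0.56) ≈ 17.7076
y* = (k*)^α = 17.7076^0.44 ≈ 3.5415
c* = (1 − s)·y* = (1 − 0.33) × 3.5415 ≈ 2.3728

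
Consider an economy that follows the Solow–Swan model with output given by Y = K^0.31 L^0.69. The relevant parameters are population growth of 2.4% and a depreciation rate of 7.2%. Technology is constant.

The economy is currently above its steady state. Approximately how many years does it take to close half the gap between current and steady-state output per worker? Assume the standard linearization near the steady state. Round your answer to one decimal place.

Near the steady state the convergence rate is λ = (1 − α)(n + δ).
λ = (1 − 0.31) × 0.096 = 0.69 × 0.096 = 0.06624
Half-life = ln 2 / λ = 0.6931 / 0.06624 ≈ 10.46 years

about 10.5 years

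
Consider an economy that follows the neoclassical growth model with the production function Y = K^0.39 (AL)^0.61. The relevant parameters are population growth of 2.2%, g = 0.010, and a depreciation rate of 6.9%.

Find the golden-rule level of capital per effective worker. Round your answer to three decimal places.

The golden rule sets f'(k) = n + g + δ, i.e. α·k^(α−1) = n + g + δ.
So k^(1−α) = α / (n + g + δ) = 0.39 / 0.101 = 3.8614.
k_gold = 3.8614^(1/0.61) ≈ 9.1596

k_gold ≈ 9.160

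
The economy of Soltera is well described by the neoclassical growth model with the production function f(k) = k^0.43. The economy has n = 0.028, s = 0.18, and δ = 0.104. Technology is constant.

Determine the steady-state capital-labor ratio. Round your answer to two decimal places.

At the steady state, Δk = 0, so s·k^α = (n + δ)·k.
Dividing both sides by k: k^(1−α) = s / (n + δ).
k^0.57 = 0.18 / (0.028 + 0.104) = 0.18 / 0.132 = 1.3636
k* = 1.3636^(1/0.57) ≈ 1.7230

k* ≈ 1.72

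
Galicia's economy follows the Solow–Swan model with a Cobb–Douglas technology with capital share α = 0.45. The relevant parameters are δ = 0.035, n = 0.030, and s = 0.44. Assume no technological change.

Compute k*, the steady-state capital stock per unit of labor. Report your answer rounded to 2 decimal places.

k* = 32.36

In steady state, investment equals break-even investment: s·k^α = (n + δ)·k.
Rearranging, k^(1−α) = s / (n + δ).
k^0.55 = 0.44 / (0.030 + 0.035) = 0.44 / 0.065 = 6.7692
k* = 6.7692^(1/0.55) ≈ 32.3644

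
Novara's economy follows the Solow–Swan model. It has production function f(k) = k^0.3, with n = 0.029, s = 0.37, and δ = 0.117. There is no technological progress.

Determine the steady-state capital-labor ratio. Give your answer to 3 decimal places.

At the steady state, Δk = 0, so s·k^α = (n + δ)·k.
Dividing both sides by k: k^(1−α) = s / (n + δ).
k^0.7 = 0.37 / (0.029 + 0.117) = 0.37 / 0.146 = 2.5342
k* = 2.5342^(1/0.7) ≈ 3.7750

k* = 3.775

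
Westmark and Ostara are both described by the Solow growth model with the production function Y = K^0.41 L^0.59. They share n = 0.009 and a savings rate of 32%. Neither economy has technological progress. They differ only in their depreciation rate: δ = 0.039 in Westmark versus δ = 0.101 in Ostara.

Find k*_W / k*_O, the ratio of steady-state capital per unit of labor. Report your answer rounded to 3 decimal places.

Steady-state k* = [s/(n + δ)]^(1/(1−α)), so the ratio is [ (s_W/(n + δ)_W) / (s_O/(n + δ)_O) ]^1.6949.
s_W/(n + δ)_W = 0.32/0.048 = 6.6667; s_O/(n + δ)_O = 0.32/0.110 = 2.9091.
Ratio = (6.6667/2.9091)^1.6949 = 2.2917^1.6949 ≈ 4.0779

k*_W / k*_O ≈ 4.078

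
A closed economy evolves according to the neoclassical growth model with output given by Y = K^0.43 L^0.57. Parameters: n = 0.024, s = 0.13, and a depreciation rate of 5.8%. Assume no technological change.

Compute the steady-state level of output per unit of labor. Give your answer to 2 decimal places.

y* = 1.42

In steady state, investment equals break-even investment: s·k^α = (n + δ)·k.
Rearranging, k^(1−α) = s / (n + δ).
k^0.57 = 0.13 / (0.024 + 0.058) = 0.13 / 0.082 = 1.5854
k* = 1.5854^(1/0.57) ≈ 2.2445
y* = (k*)^α = 2.2445^0.43 ≈ 1.4157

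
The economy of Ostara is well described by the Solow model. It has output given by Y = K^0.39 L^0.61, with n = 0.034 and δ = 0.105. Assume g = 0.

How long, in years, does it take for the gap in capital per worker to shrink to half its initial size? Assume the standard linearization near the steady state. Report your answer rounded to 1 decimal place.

Near the steady state the convergence rate is λ = (1 − α)(n + δ).
λ = (1 − 0.39) × 0.139 = 0.61 × 0.139 = 0.08479
Half-life = ln 2 / λ = 0.6931 / 0.08479 ≈ 8.17 years

t_½ ≈ 8.2 years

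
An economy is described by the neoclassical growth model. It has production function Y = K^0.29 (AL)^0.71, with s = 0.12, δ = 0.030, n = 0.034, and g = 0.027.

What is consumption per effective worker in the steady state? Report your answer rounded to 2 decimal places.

Steady state requires s·f(k) = (n + g + δ)·k, i.e. s·k^α = (n + g + δ)·k.
Dividing both sides by k: k^(1−α) = s / (n + g + δ).
k^0.71 = 0.12 / (0.034 + 0.027 + 0.030) = 0.12 / 0.091 = 1.3187
k* = 1.3187^(1/0.71) ≈ 1.4765
y* = (k*)^α = 1.4765^0.29 ≈ 1.1196
c* = (1 − s)·y* = (1 − 0.12) × 1.1196 ≈ 0.9852

c* ≈ 0.99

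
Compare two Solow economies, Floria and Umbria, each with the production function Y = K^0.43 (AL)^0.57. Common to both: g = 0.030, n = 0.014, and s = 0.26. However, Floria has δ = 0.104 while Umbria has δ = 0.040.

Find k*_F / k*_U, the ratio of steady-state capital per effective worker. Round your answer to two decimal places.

ratio ≈ 0.37

Steady-state k* = [s/(n + g + δ)]^(1/(1−α)), so the ratio is [ (s_F/(n + g + δ)_F) / (s_U/(n + g + δ)_U) ]^1.7544.
s_F/(n + g + δ)_F = 0.26/0.148 = 1.7568; s_U/(n + g + δ)_U = 0.26/0.084 = 3.0952.
Ratio = (1.7568/3.0952)^1.7544 = 0.5676^1.7544 ≈ 0.3702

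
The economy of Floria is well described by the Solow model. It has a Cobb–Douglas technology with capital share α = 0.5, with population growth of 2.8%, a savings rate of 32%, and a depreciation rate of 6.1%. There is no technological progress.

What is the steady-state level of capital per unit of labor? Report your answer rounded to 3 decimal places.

k* = 12.928

At the steady state, Δk = 0, so s·k^α = (n + δ)·k.
Dividing both sides by k: k^(1−α) = s / (n + δ).
k^0.5 = 0.32 / (0.028 + 0.061) = 0.32 / 0.089 = 3.5955
k* = 3.5955^(1/0.5) ≈ 12.9276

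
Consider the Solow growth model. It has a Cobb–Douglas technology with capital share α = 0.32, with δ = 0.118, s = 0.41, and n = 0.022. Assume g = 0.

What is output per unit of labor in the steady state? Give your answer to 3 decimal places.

y* ≈ 1.658

In steady state, investment equals break-even investment: s·k^α = (n + δ)·k.
Rearranging, k^(1−α) = s / (n + δ).
k^0.68 = 0.41 / (0.022 + 0.118) = 0.41 / 0.140 = 2.9286
k* = 2.9286^(1/0.68) ≈ 4.8558
y* = (k*)^α = 4.8558^0.32 ≈ 1.6581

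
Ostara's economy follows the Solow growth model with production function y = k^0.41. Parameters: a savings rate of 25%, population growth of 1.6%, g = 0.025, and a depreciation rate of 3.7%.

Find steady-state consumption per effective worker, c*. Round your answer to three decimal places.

c* = 1.685

In steady state, investment equals break-even investment: s·k^α = (n + g + δ)·k.
Dividing both sides by k: k^(1−α) = s / (n + g + δ).
k^0.59 = 0.25 / (0.016 + 0.025 + 0.037) = 0.25 / 0.078 = 3.2051
k* = 3.2051^(1/0.59) ≈ 7.2004
y* = (k*)^α = 7.2004^0.41 ≈ 2.2466
c* = (1 − s)·y* = (1 − 0.25) × 2.2466 ≈ 1.6850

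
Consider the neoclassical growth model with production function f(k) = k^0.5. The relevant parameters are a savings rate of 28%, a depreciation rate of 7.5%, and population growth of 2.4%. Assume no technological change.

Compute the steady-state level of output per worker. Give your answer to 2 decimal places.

y* = 2.83

In steady state, investment equals break-even investment: s·k^α = (n + δ)·k.
Rearranging, k^(1−α) = s / (n + δ).
k^0.5 = 0.28 / (0.024 + 0.075) = 0.28 / 0.099 = 2.8283
k* = 2.8283^(1/0.5) ≈ 7.9993
y* = (k*)^α = 7.9993^0.5 ≈ 2.8283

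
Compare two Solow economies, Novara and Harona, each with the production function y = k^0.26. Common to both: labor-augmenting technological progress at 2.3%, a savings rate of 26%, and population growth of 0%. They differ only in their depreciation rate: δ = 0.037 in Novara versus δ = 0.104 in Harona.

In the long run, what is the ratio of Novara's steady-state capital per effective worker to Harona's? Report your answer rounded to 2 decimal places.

Steady-state k* = [s/(n + g + δ)]^(1/(1−α)), so the ratio is [ (s_N/(n + g + δ)_N) / (s_H/(n + g + δ)_H) ]^1.3514.
s_N/(n + g + δ)_N = 0.26/0.060 = 4.3333; s_H/(n + g + δ)_H = 0.26/0.127 = 2.0472.
Ratio = (4.3333/2.0472)^1.3514 = 2.1167^1.3514 ≈ 2.7548

k*_N / k*_H ≈ 2.75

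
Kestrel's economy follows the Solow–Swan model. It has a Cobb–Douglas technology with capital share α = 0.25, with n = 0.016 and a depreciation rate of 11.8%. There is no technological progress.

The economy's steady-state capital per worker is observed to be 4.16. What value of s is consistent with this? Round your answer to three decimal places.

In steady state, investment equals break-even investment: s·k^α = (n + δ)·k.
So s / (n + δ) = (k*)^(1−α) = 4.16^0.75 = 2.9129.
Therefore s = 2.9129 × (n + δ) = 2.9129 × 0.134 = 0.3903.

s ≈ 0.390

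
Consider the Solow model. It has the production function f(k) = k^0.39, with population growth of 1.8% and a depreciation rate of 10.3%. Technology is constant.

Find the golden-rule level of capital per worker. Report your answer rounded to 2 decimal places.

k_gold ≈ 6.81

The golden rule sets f'(k) = n + δ, i.e. α·k^(α−1) = n + δ.
So k^(1−α) = α / (n + δ) = 0.39 / 0.121 = 3.2231.
k_gold = 3.2231^(1/0.61) ≈ 6.8114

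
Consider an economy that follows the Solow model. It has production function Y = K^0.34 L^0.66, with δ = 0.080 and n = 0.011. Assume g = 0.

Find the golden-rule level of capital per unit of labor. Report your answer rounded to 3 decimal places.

k_gold ≈ 7.368

The golden rule sets f'(k) = n + δ, i.e. α·k^(α−1) = n + δ.
So k^(1−α) = α / (n + δ) = 0.34 / 0.091 = 3.7363.
k_gold = 3.7363^(1/0.66) ≈ 7.3678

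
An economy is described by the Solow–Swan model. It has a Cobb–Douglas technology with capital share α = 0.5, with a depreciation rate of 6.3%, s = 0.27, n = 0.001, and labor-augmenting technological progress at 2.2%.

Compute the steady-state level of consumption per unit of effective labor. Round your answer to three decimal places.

c* ≈ 2.292

At the steady state, Δk = 0, so s·k^α = (n + g + δ)·k.
Rearranging, k^(1−α) = s / (n + g + δ).
k^0.5 = 0.27 / (0.001 + 0.022 + 0.063) = 0.27 / 0.086 = 3.1395
k* = 3.1395^(1/0.5) ≈ 9.8565
y* = (k*)^α = 9.8565^0.5 ≈ 3.1395
c* = (1 − s)·y* = (1 − 0.27) × 3.1395 ≈ 2.2918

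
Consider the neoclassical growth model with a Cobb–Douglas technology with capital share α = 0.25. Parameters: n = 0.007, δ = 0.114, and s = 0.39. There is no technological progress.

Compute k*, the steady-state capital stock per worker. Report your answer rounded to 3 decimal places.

Steady state requires s·f(k) = (n + δ)·k, i.e. s·k^α = (n + δ)·k.
Rearranging, k^(1−α) = s / (n + δ).
k^0.75 = 0.39 / (0.007 + 0.114) = 0.39 / 0.121 = 3.2231
k* = 3.2231^(1/0.75) ≈ 4.7610

k* = 4.761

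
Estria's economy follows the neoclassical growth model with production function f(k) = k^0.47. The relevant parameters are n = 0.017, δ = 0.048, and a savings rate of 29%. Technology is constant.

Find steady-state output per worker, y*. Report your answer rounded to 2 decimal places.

y* = 3.77

Steady state requires s·f(k) = (n + δ)·k, i.e. s·k^α = (n + δ)·k.
Rearranging, k^(1−α) = s / (n + δ).
k^0.53 = 0.29 / (0.017 + 0.048) = 0.29 / 0.065 = 4.4615
k* = 4.4615^(1/0.53) ≈ 16.8049
y* = (k*)^α = 16.8049^0.47 ≈ 3.7666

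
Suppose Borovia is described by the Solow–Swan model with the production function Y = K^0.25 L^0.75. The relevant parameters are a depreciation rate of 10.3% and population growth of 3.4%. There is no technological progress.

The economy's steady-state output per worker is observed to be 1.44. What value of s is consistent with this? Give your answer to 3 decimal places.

s ≈ 0.409

At the steady state, Δk = 0, so s·k^α = (n + δ)·k.
Since y* = [s/(n + δ)]^(α/(1−α)), we have s/(n + δ) = (y*)^((1−α)/α) = 1.44^3 = 2.9860.
Therefore s = 2.9860 × (n + δ) = 2.9860 × 0.137 = 0.4091.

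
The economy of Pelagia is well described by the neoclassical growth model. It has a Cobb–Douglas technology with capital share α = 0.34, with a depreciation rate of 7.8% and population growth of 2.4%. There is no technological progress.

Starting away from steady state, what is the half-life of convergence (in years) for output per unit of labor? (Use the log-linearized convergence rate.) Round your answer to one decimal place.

Near the steady state the convergence rate is λ = (1 − α)(n + δ).
λ = (1 − 0.34) × 0.102 = 0.66 × 0.102 = 0.06732
Half-life = ln 2 / λ = 0.6931 / 0.06732 ≈ 10.30 years

half-life ≈ 10.3 years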